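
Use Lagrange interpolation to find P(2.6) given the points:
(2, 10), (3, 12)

Lagrange interpolation formula:
P(x) = Σ yᵢ × Lᵢ(x)
where Lᵢ(x) = Π_{j≠i} (x - xⱼ)/(xᵢ - xⱼ)

L_0(2.6) = (2.6 - 3)/(2 - 3) = 0.400000
L_1(2.6) = (2.6 - 2)/(3 - 2) = 0.600000

P(2.6) = 10×L_0(2.6) + 12×L_1(2.6)
P(2.6) = 11.200000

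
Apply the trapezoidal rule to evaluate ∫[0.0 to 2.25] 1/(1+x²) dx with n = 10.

f(x) = 1/(1+x²)
a = 0.0, b = 2.25, n = 10
h = (b - a)/n = 0.225000

Trapezoidal rule: (h/2)[f(x₀) + 2f(x₁) + 2f(x₂) + ... + f(xₙ)]

x_0 = 0.0000, f(x_0) = 1.000000, coefficient = 1
x_1 = 0.2250, f(x_1) = 0.951814, coefficient = 2
x_2 = 0.4500, f(x_2) = 0.831601, coefficient = 2
x_3 = 0.6750, f(x_3) = 0.686990, coefficient = 2
x_4 = 0.9000, f(x_4) = 0.552486, coefficient = 2
x_5 = 1.1250, f(x_5) = 0.441379, coefficient = 2
x_6 = 1.3500, f(x_6) = 0.354296, coefficient = 2
x_7 = 1.5750, f(x_7) = 0.287305, coefficient = 2
x_8 = 1.8000, f(x_8) = 0.235849, coefficient = 2
x_9 = 2.0250, f(x_9) = 0.196054, coefficient = 2
x_10 = 2.2500, f(x_10) = 0.164948, coefficient = 1

I ≈ (0.225000/2) × 10.240498 = 1.152056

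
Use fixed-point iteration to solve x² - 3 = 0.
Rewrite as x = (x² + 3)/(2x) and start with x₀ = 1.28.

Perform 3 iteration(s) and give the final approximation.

Equation: x² - 3 = 0
Fixed-point form: x = (x² + 3)/(2x)
x₀ = 1.28

x_1 = g(1.280000) = 1.811875
x_2 = g(1.811875) = 1.733809
x_3 = g(1.733809) = 1.732052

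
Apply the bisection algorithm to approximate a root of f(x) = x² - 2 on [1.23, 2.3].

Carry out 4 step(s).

f(x) = x² - 2
Initial interval: [1.23, 2.3]

Iteration 1:
  c_1 = (1.230000 + 2.300000)/2 = 1.765000
  f(c_1) = f(1.765000) = 1.115225
  f(a) × f(c) < 0, new interval: [1.230000, 1.765000]
Iteration 2:
  c_2 = (1.230000 + 1.765000)/2 = 1.497500
  f(c_2) = f(1.497500) = 0.242506
  f(a) × f(c) < 0, new interval: [1.230000, 1.497500]
Iteration 3:
  c_3 = (1.230000 + 1.497500)/2 = 1.363750
  f(c_3) = f(1.363750) = -0.140186
  f(a) × f(c) ≥ 0, new interval: [1.363750, 1.497500]
Iteration 4:
  c_4 = (1.363750 + 1.497500)/2 = 1.430625
  f(c_4) = f(1.430625) = 0.046688
  f(a) × f(c) < 0, new interval: [1.363750, 1.430625]

After 4 iteration(s), the approximation is c_4 = 1.430625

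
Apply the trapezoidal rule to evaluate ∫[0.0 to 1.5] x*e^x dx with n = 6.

f(x) = x*e^x
a = 0.0, b = 1.5, n = 6
h = (b - a)/n = 0.250000

Trapezoidal rule: (h/2)[f(x₀) + 2f(x₁) + 2f(x₂) + ... + f(xₙ)]

x_0 = 0.0000, f(x_0) = 0.000000, coefficient = 1
x_1 = 0.2500, f(x_1) = 0.321006, coefficient = 2
x_2 = 0.5000, f(x_2) = 0.824361, coefficient = 2
x_3 = 0.7500, f(x_3) = 1.587750, coefficient = 2
x_4 = 1.0000, f(x_4) = 2.718282, coefficient = 2
x_5 = 1.2500, f(x_5) = 4.362929, coefficient = 2
x_6 = 1.5000, f(x_6) = 6.722534, coefficient = 1

I ≈ (0.250000/2) × 26.351189 = 3.293899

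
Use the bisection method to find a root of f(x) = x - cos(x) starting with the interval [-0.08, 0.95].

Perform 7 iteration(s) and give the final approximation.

f(x) = x - cos(x)
Initial interval: [-0.08, 0.95]

Iteration 1:
  c_1 = (-0.080000 + 0.950000)/2 = 0.435000
  f(c_1) = f(0.435000) = -0.471870
  f(a) × f(c) ≥ 0, new interval: [0.435000, 0.950000]
Iteration 2:
  c_2 = (0.435000 + 0.950000)/2 = 0.692500
  f(c_2) = f(0.692500) = -0.077152
  f(a) × f(c) ≥ 0, new interval: [0.692500, 0.950000]
Iteration 3:
  c_3 = (0.692500 + 0.950000)/2 = 0.821250
  f(c_3) = f(0.821250) = 0.139943
  f(a) × f(c) < 0, new interval: [0.692500, 0.821250]
Iteration 4:
  c_4 = (0.692500 + 0.821250)/2 = 0.756875
  f(c_4) = f(0.756875) = 0.029890
  f(a) × f(c) < 0, new interval: [0.692500, 0.756875]
Iteration 5:
  c_5 = (0.692500 + 0.756875)/2 = 0.724687
  f(c_5) = f(0.724687) = -0.024019
  f(a) × f(c) ≥ 0, new interval: [0.724687, 0.756875]
Iteration 6:
  c_6 = (0.724687 + 0.756875)/2 = 0.740781
  f(c_6) = f(0.740781) = 0.002840
  f(a) × f(c) < 0, new interval: [0.724687, 0.740781]
Iteration 7:
  c_7 = (0.724687 + 0.740781)/2 = 0.732734
  f(c_7) = f(0.732734) = -0.010614
  f(a) × f(c) ≥ 0, new interval: [0.732734, 0.740781]

After 7 iteration(s), the approximation is c_7 = 0.732734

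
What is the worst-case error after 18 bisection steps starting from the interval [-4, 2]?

Bisection error bound: |error| ≤ (b-a)/2^n
|error| ≤ (2 - (-4))/2^18 = 6/2^18
|error| ≤ 0.0000228882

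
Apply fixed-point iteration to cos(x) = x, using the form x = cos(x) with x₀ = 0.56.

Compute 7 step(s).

Equation: cos(x) = x
Fixed-point form: x = cos(x)
x₀ = 0.56

x_1 = g(0.560000) = 0.847255
x_2 = g(0.847255) = 0.662043
x_3 = g(0.662043) = 0.788738
x_4 = g(0.788738) = 0.704741
x_5 = g(0.704741) = 0.761779
x_6 = g(0.761779) = 0.723609
x_7 = g(0.723609) = 0.749421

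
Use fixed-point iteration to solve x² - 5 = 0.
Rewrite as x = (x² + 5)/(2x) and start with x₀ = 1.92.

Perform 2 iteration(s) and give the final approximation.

Equation: x² - 5 = 0
Fixed-point form: x = (x² + 5)/(2x)
x₀ = 1.92

x_1 = g(1.920000) = 2.262083
x_2 = g(2.262083) = 2.236218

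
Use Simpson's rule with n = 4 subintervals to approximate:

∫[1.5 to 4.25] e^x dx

f(x) = e^x
a = 1.5, b = 4.25, n = 4
h = (b - a)/n = 0.687500

Simpson's rule: (h/3)[f(x₀) + 4f(x₁) + 2f(x₂) + ... + f(xₙ)]

x_0 = 1.5000, f(x_0) = 4.481689, coefficient = 1
x_1 = 2.1875, f(x_1) = 8.912903, coefficient = 4
x_2 = 2.8750, f(x_2) = 17.725424, coefficient = 2
x_3 = 3.5625, f(x_3) = 35.251215, coefficient = 4
x_4 = 4.2500, f(x_4) = 70.105412, coefficient = 1

I ≈ (0.687500/3) × 286.694422 = 65.700805
Exact value: 65.623723
Error: 0.077082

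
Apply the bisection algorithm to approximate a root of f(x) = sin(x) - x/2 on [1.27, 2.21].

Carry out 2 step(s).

f(x) = sin(x) - x/2
Initial interval: [1.27, 2.21]

Iteration 1:
  c_1 = (1.270000 + 2.210000)/2 = 1.740000
  f(c_1) = f(1.740000) = 0.115719
  f(a) × f(c) ≥ 0, new interval: [1.740000, 2.210000]
Iteration 2:
  c_2 = (1.740000 + 2.210000)/2 = 1.975000
  f(c_2) = f(1.975000) = -0.068084
  f(a) × f(c) < 0, new interval: [1.740000, 1.975000]

After 2 iteration(s), the approximation is c_2 = 1.975000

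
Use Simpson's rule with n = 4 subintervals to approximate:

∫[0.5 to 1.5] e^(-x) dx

f(x) = e^(-x)
a = 0.5, b = 1.5, n = 4
h = (b - a)/n = 0.250000

Simpson's rule: (h/3)[f(x₀) + 4f(x₁) + 2f(x₂) + ... + f(xₙ)]

x_0 = 0.5000, f(x_0) = 0.606531, coefficient = 1
x_1 = 0.7500, f(x_1) = 0.472367, coefficient = 4
x_2 = 1.0000, f(x_2) = 0.367879, coefficient = 2
x_3 = 1.2500, f(x_3) = 0.286505, coefficient = 4
x_4 = 1.5000, f(x_4) = 0.223130, coefficient = 1

I ≈ (0.250000/3) × 4.600905 = 0.383409
Exact value: 0.383400
Error: 0.000008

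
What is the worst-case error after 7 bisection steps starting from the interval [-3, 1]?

Bisection error bound: |error| ≤ (b-a)/2^n
|error| ≤ (1 - (-3))/2^7 = 4/2^7
|error| ≤ 0.0312500000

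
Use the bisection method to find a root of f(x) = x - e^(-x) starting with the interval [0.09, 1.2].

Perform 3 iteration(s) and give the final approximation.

f(x) = x - e^(-x)
Initial interval: [0.09, 1.2]

Iteration 1:
  c_1 = (0.090000 + 1.200000)/2 = 0.645000
  f(c_1) = f(0.645000) = 0.120337
  f(a) × f(c) < 0, new interval: [0.090000, 0.645000]
Iteration 2:
  c_2 = (0.090000 + 0.645000)/2 = 0.367500
  f(c_2) = f(0.367500) = -0.324963
  f(a) × f(c) ≥ 0, new interval: [0.367500, 0.645000]
Iteration 3:
  c_3 = (0.367500 + 0.645000)/2 = 0.506250
  f(c_3) = f(0.506250) = -0.096502
  f(a) × f(c) ≥ 0, new interval: [0.506250, 0.645000]

After 3 iteration(s), the approximation is c_3 = 0.506250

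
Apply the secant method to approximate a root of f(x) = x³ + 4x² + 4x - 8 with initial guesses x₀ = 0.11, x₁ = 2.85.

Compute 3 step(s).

f(x) = x³ + 4x² + 4x - 8
x₀ = 0.11, x₁ = 2.85

Secant formula: x_{n+1} = x_n - f(x_n)(x_n - x_{n-1})/(f(x_n) - f(x_{n-1}))

Iteration 1:
  f(0.110000) = -7.510269
  f(2.850000) = 59.039125
  x_2 = 2.850000 - 59.039125×(2.850000 - 0.110000)/(59.039125 - (-7.510269))
       = 0.419216
Iteration 2:
  f(2.850000) = 59.039125
  f(0.419216) = -5.546494
  x_3 = 0.419216 - (-5.546494)×(0.419216 - 2.850000)/(-5.546494 - 59.039125)
       = 0.627967
Iteration 3:
  f(0.419216) = -5.546494
  f(0.627967) = -3.663125
  x_4 = 0.627967 - (-3.663125)×(0.627967 - 0.419216)/(-3.663125 - (-5.546494))
       = 1.033985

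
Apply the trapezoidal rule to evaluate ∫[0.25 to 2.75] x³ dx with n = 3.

f(x) = x³
a = 0.25, b = 2.75, n = 3
h = (b - a)/n = 0.833333

Trapezoidal rule: (h/2)[f(x₀) + 2f(x₁) + 2f(x₂) + ... + f(xₙ)]

x_0 = 0.2500, f(x_0) = 0.015625, coefficient = 1
x_1 = 1.0833, f(x_1) = 1.271412, coefficient = 2
x_2 = 1.9167, f(x_2) = 7.041088, coefficient = 2
x_3 = 2.7500, f(x_3) = 20.796875, coefficient = 1

I ≈ (0.833333/2) × 37.437500 = 15.598958
Exact value: 14.296875
Error: 1.302083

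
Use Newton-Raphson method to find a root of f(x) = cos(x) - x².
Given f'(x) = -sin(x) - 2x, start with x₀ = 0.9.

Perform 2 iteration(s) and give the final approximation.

f(x) = cos(x) - x²
f'(x) = -sin(x) - 2x
x₀ = 0.9

Newton-Raphson formula: x_{n+1} = x_n - f(x_n)/f'(x_n)

Iteration 1:
  f(0.900000) = -0.188390
  f'(0.900000) = -2.583327
  x_1 = 0.900000 - (-0.188390)/(-2.583327) = 0.827075
Iteration 2:
  f(0.827075) = -0.007021
  f'(0.827075) = -2.390103
  x_2 = 0.827075 - (-0.007021)/(-2.390103) = 0.824137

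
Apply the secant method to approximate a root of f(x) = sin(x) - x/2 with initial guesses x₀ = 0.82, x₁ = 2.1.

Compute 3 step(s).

f(x) = sin(x) - x/2
x₀ = 0.82, x₁ = 2.1

Secant formula: x_{n+1} = x_n - f(x_n)(x_n - x_{n-1})/(f(x_n) - f(x_{n-1}))

Iteration 1:
  f(0.820000) = 0.321146
  f(2.100000) = -0.186791
  x_2 = 2.100000 - (-0.186791)×(2.100000 - 0.820000)/(-0.186791 - 0.321146)
       = 1.629288
Iteration 2:
  f(2.100000) = -0.186791
  f(1.629288) = 0.183646
  x_3 = 1.629288 - 0.183646×(1.629288 - 2.100000)/(0.183646 - (-0.186791))
       = 1.862646
Iteration 3:
  f(1.629288) = 0.183646
  f(1.862646) = 0.026390
  x_4 = 1.862646 - 0.026390×(1.862646 - 1.629288)/(0.026390 - 0.183646)
       = 1.901808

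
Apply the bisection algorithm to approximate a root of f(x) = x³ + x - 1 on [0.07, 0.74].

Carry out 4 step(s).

f(x) = x³ + x - 1
Initial interval: [0.07, 0.74]

Iteration 1:
  c_1 = (0.070000 + 0.740000)/2 = 0.405000
  f(c_1) = f(0.405000) = -0.528570
  f(a) × f(c) ≥ 0, new interval: [0.405000, 0.740000]
Iteration 2:
  c_2 = (0.405000 + 0.740000)/2 = 0.572500
  f(c_2) = f(0.572500) = -0.239860
  f(a) × f(c) ≥ 0, new interval: [0.572500, 0.740000]
Iteration 3:
  c_3 = (0.572500 + 0.740000)/2 = 0.656250
  f(c_3) = f(0.656250) = -0.061127
  f(a) × f(c) ≥ 0, new interval: [0.656250, 0.740000]
Iteration 4:
  c_4 = (0.656250 + 0.740000)/2 = 0.698125
  f(c_4) = f(0.698125) = 0.038376
  f(a) × f(c) < 0, new interval: [0.656250, 0.698125]

After 4 iteration(s), the approximation is c_4 = 0.698125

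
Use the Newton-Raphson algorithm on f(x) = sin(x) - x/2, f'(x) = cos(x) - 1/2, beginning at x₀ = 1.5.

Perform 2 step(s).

f(x) = sin(x) - x/2
f'(x) = cos(x) - 1/2
x₀ = 1.5

Newton-Raphson formula: x_{n+1} = x_n - f(x_n)/f'(x_n)

Iteration 1:
  f(1.500000) = 0.247495
  f'(1.500000) = -0.429263
  x_1 = 1.500000 - 0.247495/(-0.429263) = 2.076558
Iteration 2:
  f(2.076558) = -0.163473
  f'(2.076558) = -0.984474
  x_2 = 2.076558 - (-0.163473)/(-0.984474) = 1.910507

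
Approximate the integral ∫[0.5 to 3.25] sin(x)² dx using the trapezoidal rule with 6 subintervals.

f(x) = sin(x)²
a = 0.5, b = 3.25, n = 6
h = (b - a)/n = 0.458333

Trapezoidal rule: (h/2)[f(x₀) + 2f(x₁) + 2f(x₂) + ... + f(xₙ)]

x_0 = 0.5000, f(x_0) = 0.229849, coefficient = 1
x_1 = 0.9583, f(x_1) = 0.669508, coefficient = 2
x_2 = 1.4167, f(x_2) = 0.976432, coefficient = 2
x_3 = 1.8750, f(x_3) = 0.910280, coefficient = 2
x_4 = 2.3333, f(x_4) = 0.522853, coefficient = 2
x_5 = 2.7917, f(x_5) = 0.117531, coefficient = 2
x_6 = 3.2500, f(x_6) = 0.011706, coefficient = 1

I ≈ (0.458333/2) × 6.634762 = 1.520466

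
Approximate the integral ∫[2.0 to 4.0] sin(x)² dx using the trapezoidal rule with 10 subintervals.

f(x) = sin(x)²
a = 2.0, b = 4.0, n = 10
h = (b - a)/n = 0.200000

Trapezoidal rule: (h/2)[f(x₀) + 2f(x₁) + 2f(x₂) + ... + f(xₙ)]

x_0 = 2.0000, f(x_0) = 0.826822, coefficient = 1
x_1 = 2.2000, f(x_1) = 0.653666, coefficient = 2
x_2 = 2.4000, f(x_2) = 0.456251, coefficient = 2
x_3 = 2.6000, f(x_3) = 0.265742, coefficient = 2
x_4 = 2.8000, f(x_4) = 0.112217, coefficient = 2
x_5 = 3.0000, f(x_5) = 0.019915, coefficient = 2
x_6 = 3.2000, f(x_6) = 0.003408, coefficient = 2
x_7 = 3.4000, f(x_7) = 0.065301, coefficient = 2
x_8 = 3.6000, f(x_8) = 0.195824, coefficient = 2
x_9 = 3.8000, f(x_9) = 0.374370, coefficient = 2
x_10 = 4.0000, f(x_10) = 0.572750, coefficient = 1

I ≈ (0.200000/2) × 5.692959 = 0.569296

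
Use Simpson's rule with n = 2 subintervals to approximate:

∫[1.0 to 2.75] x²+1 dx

f(x) = x²+1
a = 1.0, b = 2.75, n = 2
h = (b - a)/n = 0.875000

Simpson's rule: (h/3)[f(x₀) + 4f(x₁) + 2f(x₂) + ... + f(xₙ)]

x_0 = 1.0000, f(x_0) = 2.000000, coefficient = 1
x_1 = 1.8750, f(x_1) = 4.515625, coefficient = 4
x_2 = 2.7500, f(x_2) = 8.562500, coefficient = 1

I ≈ (0.875000/3) × 28.625000 = 8.348958
Exact value: 8.348958
Error: 0.000000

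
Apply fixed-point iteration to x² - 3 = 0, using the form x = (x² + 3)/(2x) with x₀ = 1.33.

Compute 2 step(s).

Equation: x² - 3 = 0
Fixed-point form: x = (x² + 3)/(2x)
x₀ = 1.33

x_1 = g(1.330000) = 1.792820
x_2 = g(1.792820) = 1.733081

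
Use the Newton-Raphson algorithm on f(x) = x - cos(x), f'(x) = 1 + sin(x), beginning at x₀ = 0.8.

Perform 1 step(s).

f(x) = x - cos(x)
f'(x) = 1 + sin(x)
x₀ = 0.8

Newton-Raphson formula: x_{n+1} = x_n - f(x_n)/f'(x_n)

Iteration 1:
  f(0.800000) = 0.103293
  f'(0.800000) = 1.717356
  x_1 = 0.800000 - 0.103293/1.717356 = 0.739853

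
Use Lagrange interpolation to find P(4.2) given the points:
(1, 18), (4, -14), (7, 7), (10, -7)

Lagrange interpolation formula:
P(x) = Σ yᵢ × Lᵢ(x)
where Lᵢ(x) = Π_{j≠i} (x - xⱼ)/(xᵢ - xⱼ)

L_0(4.2) = (4.2 - 4)/(1 - 4) × (4.2 - 7)/(1 - 7) × (4.2 - 10)/(1 - 10) = -0.020049
L_1(4.2) = (4.2 - 1)/(4 - 1) × (4.2 - 7)/(4 - 7) × (4.2 - 10)/(4 - 10) = 0.962370
L_2(4.2) = (4.2 - 1)/(7 - 1) × (4.2 - 4)/(7 - 4) × (4.2 - 10)/(7 - 10) = 0.068741
L_3(4.2) = (4.2 - 1)/(10 - 1) × (4.2 - 4)/(10 - 4) × (4.2 - 7)/(10 - 7) = -0.011062

P(4.2) = 18×L_0(4.2) + (-14)×L_1(4.2) + 7×L_2(4.2) + (-7)×L_3(4.2)
P(4.2) = -13.275457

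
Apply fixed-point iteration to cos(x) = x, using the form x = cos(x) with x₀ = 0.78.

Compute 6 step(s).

Equation: cos(x) = x
Fixed-point form: x = cos(x)
x₀ = 0.78

x_1 = g(0.780000) = 0.710914
x_2 = g(0.710914) = 0.757766
x_3 = g(0.757766) = 0.726373
x_4 = g(0.726373) = 0.747588
x_5 = g(0.747588) = 0.733331
x_6 = g(0.733331) = 0.742949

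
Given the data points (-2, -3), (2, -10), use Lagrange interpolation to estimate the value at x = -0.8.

Lagrange interpolation formula:
P(x) = Σ yᵢ × Lᵢ(x)
where Lᵢ(x) = Π_{j≠i} (x - xⱼ)/(xᵢ - xⱼ)

L_0(-0.8) = (-0.8 - 2)/(-2 - 2) = 0.700000
L_1(-0.8) = (-0.8 - (-2))/(2 - (-2)) = 0.300000

P(-0.8) = (-3)×L_0(-0.8) + (-10)×L_1(-0.8)
P(-0.8) = -5.100000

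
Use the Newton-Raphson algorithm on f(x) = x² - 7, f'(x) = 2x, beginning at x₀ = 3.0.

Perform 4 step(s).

f(x) = x² - 7
f'(x) = 2x
x₀ = 3.0

Newton-Raphson formula: x_{n+1} = x_n - f(x_n)/f'(x_n)

Iteration 1:
  f(3.000000) = 2.000000
  f'(3.000000) = 6.000000
  x_1 = 3.000000 - 2.000000/6.000000 = 2.666667
Iteration 2:
  f(2.666667) = 0.111111
  f'(2.666667) = 5.333333
  x_2 = 2.666667 - 0.111111/5.333333 = 2.645833
Iteration 3:
  f(2.645833) = 0.000434
  f'(2.645833) = 5.291667
  x_3 = 2.645833 - 0.000434/5.291667 = 2.645751
Iteration 4:
  f(2.645751) = 0.000000
  f'(2.645751) = 5.291503
  x_4 = 2.645751 - 0.000000/5.291503 = 2.645751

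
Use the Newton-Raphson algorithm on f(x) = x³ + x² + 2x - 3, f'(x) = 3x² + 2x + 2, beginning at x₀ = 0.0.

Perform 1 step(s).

f(x) = x³ + x² + 2x - 3
f'(x) = 3x² + 2x + 2
x₀ = 0.0

Newton-Raphson formula: x_{n+1} = x_n - f(x_n)/f'(x_n)

Iteration 1:
  f(0.000000) = -3.000000
  f'(0.000000) = 2.000000
  x_1 = 0.000000 - (-3.000000)/2.000000 = 1.500000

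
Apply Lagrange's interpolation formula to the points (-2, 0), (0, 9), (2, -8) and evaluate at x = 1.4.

Lagrange interpolation formula:
P(x) = Σ yᵢ × Lᵢ(x)
where Lᵢ(x) = Π_{j≠i} (x - xⱼ)/(xᵢ - xⱼ)

L_0(1.4) = (1.4 - 0)/(-2 - 0) × (1.4 - 2)/(-2 - 2) = -0.105000
L_1(1.4) = (1.4 - (-2))/(0 - (-2)) × (1.4 - 2)/(0 - 2) = 0.510000
L_2(1.4) = (1.4 - (-2))/(2 - (-2)) × (1.4 - 0)/(2 - 0) = 0.595000

P(1.4) = 0×L_0(1.4) + 9×L_1(1.4) + (-8)×L_2(1.4)
P(1.4) = -0.170000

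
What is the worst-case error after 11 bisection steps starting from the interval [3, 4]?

Bisection error bound: |error| ≤ (b-a)/2^n
|error| ≤ (4 - 3)/2^11 = 1/2^11
|error| ≤ 0.0004882812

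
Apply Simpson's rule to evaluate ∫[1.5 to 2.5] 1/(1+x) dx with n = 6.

f(x) = 1/(1+x)
a = 1.5, b = 2.5, n = 6
h = (b - a)/n = 0.166667

Simpson's rule: (h/3)[f(x₀) + 4f(x₁) + 2f(x₂) + ... + f(xₙ)]

x_0 = 1.5000, f(x_0) = 0.400000, coefficient = 1
x_1 = 1.6667, f(x_1) = 0.375000, coefficient = 4
x_2 = 1.8333, f(x_2) = 0.352941, coefficient = 2
x_3 = 2.0000, f(x_3) = 0.333333, coefficient = 4
x_4 = 2.1667, f(x_4) = 0.315789, coefficient = 2
x_5 = 2.3333, f(x_5) = 0.300000, coefficient = 4
x_6 = 2.5000, f(x_6) = 0.285714, coefficient = 1

I ≈ (0.166667/3) × 6.056509 = 0.336473
Exact value: 0.336472
Error: 0.000000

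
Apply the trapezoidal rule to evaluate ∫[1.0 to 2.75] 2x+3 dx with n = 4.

f(x) = 2x+3
a = 1.0, b = 2.75, n = 4
h = (b - a)/n = 0.437500

Trapezoidal rule: (h/2)[f(x₀) + 2f(x₁) + 2f(x₂) + ... + f(xₙ)]

x_0 = 1.0000, f(x_0) = 5.000000, coefficient = 1
x_1 = 1.4375, f(x_1) = 5.875000, coefficient = 2
x_2 = 1.8750, f(x_2) = 6.750000, coefficient = 2
x_3 = 2.3125, f(x_3) = 7.625000, coefficient = 2
x_4 = 2.7500, f(x_4) = 8.500000, coefficient = 1

I ≈ (0.437500/2) × 54.000000 = 11.812500
Exact value: 11.812500
Error: 0.000000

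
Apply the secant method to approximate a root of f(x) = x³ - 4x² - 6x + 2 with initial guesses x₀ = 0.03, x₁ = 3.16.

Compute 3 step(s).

f(x) = x³ - 4x² - 6x + 2
x₀ = 0.03, x₁ = 3.16

Secant formula: x_{n+1} = x_n - f(x_n)(x_n - x_{n-1})/(f(x_n) - f(x_{n-1}))

Iteration 1:
  f(0.030000) = 1.816427
  f(3.160000) = -25.347904
  x_2 = 3.160000 - (-25.347904)×(3.160000 - 0.030000)/(-25.347904 - 1.816427)
       = 0.239297
Iteration 2:
  f(3.160000) = -25.347904
  f(0.239297) = 0.348868
  x_3 = 0.239297 - 0.348868×(0.239297 - 3.160000)/(0.348868 - (-25.347904))
       = 0.278950
Iteration 3:
  f(0.239297) = 0.348868
  f(0.278950) = 0.036757
  x_4 = 0.278950 - 0.036757×(0.278950 - 0.239297)/(0.036757 - 0.348868)
       = 0.283619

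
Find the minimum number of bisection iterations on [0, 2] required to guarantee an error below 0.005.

We need (b-a)/2^n ≤ 0.005
(2 - 0)/2^n ≤ 0.005
2/2^n ≤ 0.005
2^n ≥ 400
n ≥ log₂(400) = 8.64
n ≥ 9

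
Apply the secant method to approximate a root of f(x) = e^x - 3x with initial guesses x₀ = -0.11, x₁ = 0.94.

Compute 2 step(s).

f(x) = e^x - 3x
x₀ = -0.11, x₁ = 0.94

Secant formula: x_{n+1} = x_n - f(x_n)(x_n - x_{n-1})/(f(x_n) - f(x_{n-1}))

Iteration 1:
  f(-0.110000) = 1.225834
  f(0.940000) = -0.260019
  x_2 = 0.940000 - (-0.260019)×(0.940000 - (-0.110000))/(-0.260019 - 1.225834)
       = 0.756254
Iteration 2:
  f(0.940000) = -0.260019
  f(0.756254) = -0.138481
  x_3 = 0.756254 - (-0.138481)×(0.756254 - 0.940000)/(-0.138481 - (-0.260019))
       = 0.546893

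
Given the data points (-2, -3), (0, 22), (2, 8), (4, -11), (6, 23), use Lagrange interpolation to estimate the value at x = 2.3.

Lagrange interpolation formula:
P(x) = Σ yᵢ × Lᵢ(x)
where Lᵢ(x) = Π_{j≠i} (x - xⱼ)/(xᵢ - xⱼ)

L_0(2.3) = (2.3 - 0)/(-2 - 0) × (2.3 - 2)/(-2 - 2) × (2.3 - 4)/(-2 - 4) × (2.3 - 6)/(-2 - 6) = 0.011302
L_1(2.3) = (2.3 - (-2))/(0 - (-2)) × (2.3 - 2)/(0 - 2) × (2.3 - 4)/(0 - 4) × (2.3 - 6)/(0 - 6) = -0.084522
L_2(2.3) = (2.3 - (-2))/(2 - (-2)) × (2.3 - 0)/(2 - 0) × (2.3 - 4)/(2 - 4) × (2.3 - 6)/(2 - 6) = 0.972002
L_3(2.3) = (2.3 - (-2))/(4 - (-2)) × (2.3 - 0)/(4 - 0) × (2.3 - 2)/(4 - 2) × (2.3 - 6)/(4 - 6) = 0.114353
L_4(2.3) = (2.3 - (-2))/(6 - (-2)) × (2.3 - 0)/(6 - 0) × (2.3 - 2)/(6 - 2) × (2.3 - 4)/(6 - 4) = -0.013135

P(2.3) = (-3)×L_0(2.3) + 22×L_1(2.3) + 8×L_2(2.3) + (-11)×L_3(2.3) + 23×L_4(2.3)
P(2.3) = 4.322631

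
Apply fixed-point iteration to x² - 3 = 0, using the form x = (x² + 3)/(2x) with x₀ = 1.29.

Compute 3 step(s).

Equation: x² - 3 = 0
Fixed-point form: x = (x² + 3)/(2x)
x₀ = 1.29

x_1 = g(1.290000) = 1.807791
x_2 = g(1.807791) = 1.733637
x_3 = g(1.733637) = 1.732052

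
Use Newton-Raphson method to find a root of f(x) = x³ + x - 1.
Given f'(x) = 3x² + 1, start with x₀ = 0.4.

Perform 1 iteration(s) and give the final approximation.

f(x) = x³ + x - 1
f'(x) = 3x² + 1
x₀ = 0.4

Newton-Raphson formula: x_{n+1} = x_n - f(x_n)/f'(x_n)

Iteration 1:
  f(0.400000) = -0.536000
  f'(0.400000) = 1.480000
  x_1 = 0.400000 - (-0.536000)/1.480000 = 0.762162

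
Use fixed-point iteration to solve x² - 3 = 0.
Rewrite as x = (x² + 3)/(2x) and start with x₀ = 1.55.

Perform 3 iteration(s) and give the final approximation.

Equation: x² - 3 = 0
Fixed-point form: x = (x² + 3)/(2x)
x₀ = 1.55

x_1 = g(1.550000) = 1.742742
x_2 = g(1.742742) = 1.732084
x_3 = g(1.732084) = 1.732051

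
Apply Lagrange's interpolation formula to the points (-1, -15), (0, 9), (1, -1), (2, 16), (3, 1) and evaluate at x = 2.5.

Lagrange interpolation formula:
P(x) = Σ yᵢ × Lᵢ(x)
where Lᵢ(x) = Π_{j≠i} (x - xⱼ)/(xᵢ - xⱼ)

L_0(2.5) = (2.5 - 0)/(-1 - 0) × (2.5 - 1)/(-1 - 1) × (2.5 - 2)/(-1 - 2) × (2.5 - 3)/(-1 - 3) = -0.039062
L_1(2.5) = (2.5 - (-1))/(0 - (-1)) × (2.5 - 1)/(0 - 1) × (2.5 - 2)/(0 - 2) × (2.5 - 3)/(0 - 3) = 0.218750
L_2(2.5) = (2.5 - (-1))/(1 - (-1)) × (2.5 - 0)/(1 - 0) × (2.5 - 2)/(1 - 2) × (2.5 - 3)/(1 - 3) = -0.546875
L_3(2.5) = (2.5 - (-1))/(2 - (-1)) × (2.5 - 0)/(2 - 0) × (2.5 - 1)/(2 - 1) × (2.5 - 3)/(2 - 3) = 1.093750
L_4(2.5) = (2.5 - (-1))/(3 - (-1)) × (2.5 - 0)/(3 - 0) × (2.5 - 1)/(3 - 1) × (2.5 - 2)/(3 - 2) = 0.273438

P(2.5) = (-15)×L_0(2.5) + 9×L_1(2.5) + (-1)×L_2(2.5) + 16×L_3(2.5) + 1×L_4(2.5)
P(2.5) = 20.875000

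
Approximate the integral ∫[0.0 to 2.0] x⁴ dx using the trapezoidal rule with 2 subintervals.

f(x) = x⁴
a = 0.0, b = 2.0, n = 2
h = (b - a)/n = 1.000000

Trapezoidal rule: (h/2)[f(x₀) + 2f(x₁) + 2f(x₂) + ... + f(xₙ)]

x_0 = 0.0000, f(x_0) = 0.000000, coefficient = 1
x_1 = 1.0000, f(x_1) = 1.000000, coefficient = 2
x_2 = 2.0000, f(x_2) = 16.000000, coefficient = 1

I ≈ (1.000000/2) × 18.000000 = 9.000000
Exact value: 6.400000
Error: 2.600000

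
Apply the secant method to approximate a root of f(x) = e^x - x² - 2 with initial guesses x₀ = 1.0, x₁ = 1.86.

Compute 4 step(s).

f(x) = e^x - x² - 2
x₀ = 1.0, x₁ = 1.86

Secant formula: x_{n+1} = x_n - f(x_n)(x_n - x_{n-1})/(f(x_n) - f(x_{n-1}))

Iteration 1:
  f(1.000000) = -0.281718
  f(1.860000) = 0.964137
  x_2 = 1.860000 - 0.964137×(1.860000 - 1.000000)/(0.964137 - (-0.281718))
       = 1.194467
Iteration 2:
  f(1.860000) = 0.964137
  f(1.194467) = -0.124954
  x_3 = 1.194467 - (-0.124954)×(1.194467 - 1.860000)/(-0.124954 - 0.964137)
       = 1.270825
Iteration 3:
  f(1.194467) = -0.124954
  f(1.270825) = -0.051205
  x_4 = 1.270825 - (-0.051205)×(1.270825 - 1.194467)/(-0.051205 - (-0.124954))
       = 1.323841
Iteration 4:
  f(1.270825) = -0.051205
  f(1.323841) = 0.005272
  x_5 = 1.323841 - 0.005272×(1.323841 - 1.270825)/(0.005272 - (-0.051205))
       = 1.318892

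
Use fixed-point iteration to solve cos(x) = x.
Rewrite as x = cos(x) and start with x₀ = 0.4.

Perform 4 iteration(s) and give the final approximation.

Equation: cos(x) = x
Fixed-point form: x = cos(x)
x₀ = 0.4

x_1 = g(0.400000) = 0.921061
x_2 = g(0.921061) = 0.604976
x_3 = g(0.604976) = 0.822516
x_4 = g(0.822516) = 0.680380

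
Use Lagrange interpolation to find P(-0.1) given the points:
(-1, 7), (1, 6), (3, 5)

Lagrange interpolation formula:
P(x) = Σ yᵢ × Lᵢ(x)
where Lᵢ(x) = Π_{j≠i} (x - xⱼ)/(xᵢ - xⱼ)

L_0(-0.1) = (-0.1 - 1)/(-1 - 1) × (-0.1 - 3)/(-1 - 3) = 0.426250
L_1(-0.1) = (-0.1 - (-1))/(1 - (-1)) × (-0.1 - 3)/(1 - 3) = 0.697500
L_2(-0.1) = (-0.1 - (-1))/(3 - (-1)) × (-0.1 - 1)/(3 - 1) = -0.123750

P(-0.1) = 7×L_0(-0.1) + 6×L_1(-0.1) + 5×L_2(-0.1)
P(-0.1) = 6.550000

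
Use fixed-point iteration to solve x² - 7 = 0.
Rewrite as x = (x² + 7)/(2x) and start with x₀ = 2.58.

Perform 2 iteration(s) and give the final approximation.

Equation: x² - 7 = 0
Fixed-point form: x = (x² + 7)/(2x)
x₀ = 2.58

x_1 = g(2.580000) = 2.646589
x_2 = g(2.646589) = 2.645751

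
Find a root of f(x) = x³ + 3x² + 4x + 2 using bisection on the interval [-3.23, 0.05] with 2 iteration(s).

f(x) = x³ + 3x² + 4x + 2
Initial interval: [-3.23, 0.05]

Iteration 1:
  c_1 = (-3.230000 + 0.050000)/2 = -1.590000
  f(c_1) = f(-1.590000) = -0.795379
  f(a) × f(c) ≥ 0, new interval: [-1.590000, 0.050000]
Iteration 2:
  c_2 = (-1.590000 + 0.050000)/2 = -0.770000
  f(c_2) = f(-0.770000) = 0.242167
  f(a) × f(c) < 0, new interval: [-1.590000, -0.770000]

After 2 iteration(s), the approximation is c_2 = -0.770000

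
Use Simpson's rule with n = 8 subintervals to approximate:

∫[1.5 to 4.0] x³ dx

f(x) = x³
a = 1.5, b = 4.0, n = 8
h = (b - a)/n = 0.312500

Simpson's rule: (h/3)[f(x₀) + 4f(x₁) + 2f(x₂) + ... + f(xₙ)]

x_0 = 1.5000, f(x_0) = 3.375000, coefficient = 1
x_1 = 1.8125, f(x_1) = 5.954346, coefficient = 4
x_2 = 2.1250, f(x_2) = 9.595703, coefficient = 2
x_3 = 2.4375, f(x_3) = 14.482178, coefficient = 4
x_4 = 2.7500, f(x_4) = 20.796875, coefficient = 2
x_5 = 3.0625, f(x_5) = 28.722900, coefficient = 4
x_6 = 3.3750, f(x_6) = 38.443359, coefficient = 2
x_7 = 3.6875, f(x_7) = 50.141357, coefficient = 4
x_8 = 4.0000, f(x_8) = 64.000000, coefficient = 1

I ≈ (0.312500/3) × 602.250000 = 62.734375
Exact value: 62.734375
Error: 0.000000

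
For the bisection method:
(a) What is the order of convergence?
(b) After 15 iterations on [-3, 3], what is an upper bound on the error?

(a) Bisection has linear (order 1) convergence; the error is halved each step.

(b) Error bound = (b-a)/2^n = (3 - (-3))/2^{15}
    = 6/2^{15}

(a) 1 (linear); (b) error ≤ 1.83e-04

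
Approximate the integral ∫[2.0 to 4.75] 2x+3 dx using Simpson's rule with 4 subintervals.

f(x) = 2x+3
a = 2.0, b = 4.75, n = 4
h = (b - a)/n = 0.687500

Simpson's rule: (h/3)[f(x₀) + 4f(x₁) + 2f(x₂) + ... + f(xₙ)]

x_0 = 2.0000, f(x_0) = 7.000000, coefficient = 1
x_1 = 2.6875, f(x_1) = 8.375000, coefficient = 4
x_2 = 3.3750, f(x_2) = 9.750000, coefficient = 2
x_3 = 4.0625, f(x_3) = 11.125000, coefficient = 4
x_4 = 4.7500, f(x_4) = 12.500000, coefficient = 1

I ≈ (0.687500/3) × 117.000000 = 26.812500
Exact value: 26.812500
Error: 0.000000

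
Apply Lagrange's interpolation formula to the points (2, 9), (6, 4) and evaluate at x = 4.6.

Lagrange interpolation formula:
P(x) = Σ yᵢ × Lᵢ(x)
where Lᵢ(x) = Π_{j≠i} (x - xⱼ)/(xᵢ - xⱼ)

L_0(4.6) = (4.6 - 6)/(2 - 6) = 0.350000
L_1(4.6) = (4.6 - 2)/(6 - 2) = 0.650000

P(4.6) = 9×L_0(4.6) + 4×L_1(4.6)
P(4.6) = 5.750000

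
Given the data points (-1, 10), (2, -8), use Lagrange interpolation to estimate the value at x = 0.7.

Lagrange interpolation formula:
P(x) = Σ yᵢ × Lᵢ(x)
where Lᵢ(x) = Π_{j≠i} (x - xⱼ)/(xᵢ - xⱼ)

L_0(0.7) = (0.7 - 2)/(-1 - 2) = 0.433333
L_1(0.7) = (0.7 - (-1))/(2 - (-1)) = 0.566667

P(0.7) = 10×L_0(0.7) + (-8)×L_1(0.7)
P(0.7) = -0.200000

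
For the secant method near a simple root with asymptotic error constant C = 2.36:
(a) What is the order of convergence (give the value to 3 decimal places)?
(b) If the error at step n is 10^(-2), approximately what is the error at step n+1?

(a) Secant method has superlinear convergence with order φ = (1+√5)/2 ≈ 1.618.
    This means |e_{n+1}| ≈ C|e_n|^1.618.

(b) With |e_n| = 10^(-2) and C = 2.36:
    |e_{n+1}| ≈ 2.36 × (10^(-2))^1.618 = 2.36 × 10^(-3.24)

(a) ≈ 1.618 (golden ratio); (b) |e_{n+1}| ≈ 1.370e-03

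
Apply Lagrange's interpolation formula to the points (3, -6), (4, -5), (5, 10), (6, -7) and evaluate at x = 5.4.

Lagrange interpolation formula:
P(x) = Σ yᵢ × Lᵢ(x)
where Lᵢ(x) = Π_{j≠i} (x - xⱼ)/(xᵢ - xⱼ)

L_0(5.4) = (5.4 - 4)/(3 - 4) × (5.4 - 5)/(3 - 5) × (5.4 - 6)/(3 - 6) = 0.056000
L_1(5.4) = (5.4 - 3)/(4 - 3) × (5.4 - 5)/(4 - 5) × (5.4 - 6)/(4 - 6) = -0.288000
L_2(5.4) = (5.4 - 3)/(5 - 3) × (5.4 - 4)/(5 - 4) × (5.4 - 6)/(5 - 6) = 1.008000
L_3(5.4) = (5.4 - 3)/(6 - 3) × (5.4 - 4)/(6 - 4) × (5.4 - 5)/(6 - 5) = 0.224000

P(5.4) = (-6)×L_0(5.4) + (-5)×L_1(5.4) + 10×L_2(5.4) + (-7)×L_3(5.4)
P(5.4) = 9.616000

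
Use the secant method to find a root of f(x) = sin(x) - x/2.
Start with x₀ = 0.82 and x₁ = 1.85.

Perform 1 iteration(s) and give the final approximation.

f(x) = sin(x) - x/2
x₀ = 0.82, x₁ = 1.85

Secant formula: x_{n+1} = x_n - f(x_n)(x_n - x_{n-1})/(f(x_n) - f(x_{n-1}))

Iteration 1:
  f(0.820000) = 0.321146
  f(1.850000) = 0.036275
  x_2 = 1.850000 - 0.036275×(1.850000 - 0.820000)/(0.036275 - 0.321146)
       = 1.981159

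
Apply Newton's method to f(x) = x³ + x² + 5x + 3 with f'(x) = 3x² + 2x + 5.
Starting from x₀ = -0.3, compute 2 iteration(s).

f(x) = x³ + x² + 5x + 3
f'(x) = 3x² + 2x + 5
x₀ = -0.3

Newton-Raphson formula: x_{n+1} = x_n - f(x_n)/f'(x_n)

Iteration 1:
  f(-0.300000) = 1.563000
  f'(-0.300000) = 4.670000
  x_1 = -0.300000 - 1.563000/4.670000 = -0.634690
Iteration 2:
  f(-0.634690) = -0.026289
  f'(-0.634690) = 4.939113
  x_2 = -0.634690 - (-0.026289)/4.939113 = -0.629367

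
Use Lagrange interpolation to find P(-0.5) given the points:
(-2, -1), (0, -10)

Lagrange interpolation formula:
P(x) = Σ yᵢ × Lᵢ(x)
where Lᵢ(x) = Π_{j≠i} (x - xⱼ)/(xᵢ - xⱼ)

L_0(-0.5) = (-0.5 - 0)/(-2 - 0) = 0.250000
L_1(-0.5) = (-0.5 - (-2))/(0 - (-2)) = 0.750000

P(-0.5) = (-1)×L_0(-0.5) + (-10)×L_1(-0.5)
P(-0.5) = -7.750000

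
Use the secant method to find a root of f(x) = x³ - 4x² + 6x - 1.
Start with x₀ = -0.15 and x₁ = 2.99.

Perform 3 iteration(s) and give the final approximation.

f(x) = x³ - 4x² + 6x - 1
x₀ = -0.15, x₁ = 2.99

Secant formula: x_{n+1} = x_n - f(x_n)(x_n - x_{n-1})/(f(x_n) - f(x_{n-1}))

Iteration 1:
  f(-0.150000) = -1.993375
  f(2.990000) = 7.910499
  x_2 = 2.990000 - 7.910499×(2.990000 - (-0.150000))/(7.910499 - (-1.993375))
       = 0.481995
Iteration 2:
  f(2.990000) = 7.910499
  f(0.481995) = 1.074670
  x_3 = 0.481995 - 1.074670×(0.481995 - 2.990000)/(1.074670 - 7.910499)
       = 0.087708
Iteration 3:
  f(0.481995) = 1.074670
  f(0.087708) = -0.503847
  x_4 = 0.087708 - (-0.503847)×(0.087708 - 0.481995)/(-0.503847 - 1.074670)
       = 0.213561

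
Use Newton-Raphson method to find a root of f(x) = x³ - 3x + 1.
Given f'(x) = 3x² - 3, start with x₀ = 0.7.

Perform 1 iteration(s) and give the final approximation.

f(x) = x³ - 3x + 1
f'(x) = 3x² - 3
x₀ = 0.7

Newton-Raphson formula: x_{n+1} = x_n - f(x_n)/f'(x_n)

Iteration 1:
  f(0.700000) = -0.757000
  f'(0.700000) = -1.530000
  x_1 = 0.700000 - (-0.757000)/(-1.530000) = 0.205229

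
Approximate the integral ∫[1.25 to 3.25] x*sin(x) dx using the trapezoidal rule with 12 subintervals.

f(x) = x*sin(x)
a = 1.25, b = 3.25, n = 12
h = (b - a)/n = 0.166667

Trapezoidal rule: (h/2)[f(x₀) + 2f(x₁) + 2f(x₂) + ... + f(xₙ)]

x_0 = 1.2500, f(x_0) = 1.186231, coefficient = 1
x_1 = 1.4167, f(x_1) = 1.399873, coefficient = 2
x_2 = 1.5833, f(x_2) = 1.583209, coefficient = 2
x_3 = 1.7500, f(x_3) = 1.721975, coefficient = 2
x_4 = 1.9167, f(x_4) = 1.803163, coefficient = 2
x_5 = 2.0833, f(x_5) = 1.815632, coefficient = 2
x_6 = 2.2500, f(x_6) = 1.750665, coefficient = 2
x_7 = 2.4167, f(x_7) = 1.602443, coefficient = 2
x_8 = 2.5833, f(x_8) = 1.368419, coefficient = 2
x_9 = 2.7500, f(x_9) = 1.049568, coefficient = 2
x_10 = 2.9167, f(x_10) = 0.650516, coefficient = 2
x_11 = 3.0833, f(x_11) = 0.179531, coefficient = 2
x_12 = 3.2500, f(x_12) = -0.351634, coefficient = 1

I ≈ (0.166667/2) × 30.684586 = 2.557049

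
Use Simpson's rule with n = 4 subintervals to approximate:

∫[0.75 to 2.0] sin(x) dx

f(x) = sin(x)
a = 0.75, b = 2.0, n = 4
h = (b - a)/n = 0.312500

Simpson's rule: (h/3)[f(x₀) + 4f(x₁) + 2f(x₂) + ... + f(xₙ)]

x_0 = 0.7500, f(x_0) = 0.681639, coefficient = 1
x_1 = 1.0625, f(x_1) = 0.873575, coefficient = 4
x_2 = 1.3750, f(x_2) = 0.980893, coefficient = 2
x_3 = 1.6875, f(x_3) = 0.993198, coefficient = 4
x_4 = 2.0000, f(x_4) = 0.909297, coefficient = 1

I ≈ (0.312500/3) × 11.019813 = 1.147897
Exact value: 1.147836
Error: 0.000062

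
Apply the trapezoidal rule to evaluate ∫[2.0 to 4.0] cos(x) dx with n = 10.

f(x) = cos(x)
a = 2.0, b = 4.0, n = 10
h = (b - a)/n = 0.200000

Trapezoidal rule: (h/2)[f(x₀) + 2f(x₁) + 2f(x₂) + ... + f(xₙ)]

x_0 = 2.0000, f(x_0) = -0.416147, coefficient = 1
x_1 = 2.2000, f(x_1) = -0.588501, coefficient = 2
x_2 = 2.4000, f(x_2) = -0.737394, coefficient = 2
x_3 = 2.6000, f(x_3) = -0.856889, coefficient = 2
x_4 = 2.8000, f(x_4) = -0.942222, coefficient = 2
x_5 = 3.0000, f(x_5) = -0.989992, coefficient = 2
x_6 = 3.2000, f(x_6) = -0.998295, coefficient = 2
x_7 = 3.4000, f(x_7) = -0.966798, coefficient = 2
x_8 = 3.6000, f(x_8) = -0.896758, coefficient = 2
x_9 = 3.8000, f(x_9) = -0.790968, coefficient = 2
x_10 = 4.0000, f(x_10) = -0.653644, coefficient = 1

I ≈ (0.200000/2) × -16.605425 = -1.660543
Exact value: -1.666100
Error: 0.005557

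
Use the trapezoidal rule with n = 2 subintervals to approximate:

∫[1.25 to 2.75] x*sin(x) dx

f(x) = x*sin(x)
a = 1.25, b = 2.75, n = 2
h = (b - a)/n = 0.750000

Trapezoidal rule: (h/2)[f(x₀) + 2f(x₁) + 2f(x₂) + ... + f(xₙ)]

x_0 = 1.2500, f(x_0) = 1.186231, coefficient = 1
x_1 = 2.0000, f(x_1) = 1.818595, coefficient = 2
x_2 = 2.7500, f(x_2) = 1.049568, coefficient = 1

I ≈ (0.750000/2) × 5.872988 = 2.202371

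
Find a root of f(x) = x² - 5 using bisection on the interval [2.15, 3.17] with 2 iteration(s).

f(x) = x² - 5
Initial interval: [2.15, 3.17]

Iteration 1:
  c_1 = (2.150000 + 3.170000)/2 = 2.660000
  f(c_1) = f(2.660000) = 2.075600
  f(a) × f(c) < 0, new interval: [2.150000, 2.660000]
Iteration 2:
  c_2 = (2.150000 + 2.660000)/2 = 2.405000
  f(c_2) = f(2.405000) = 0.784025
  f(a) × f(c) < 0, new interval: [2.150000, 2.405000]

After 2 iteration(s), the approximation is c_2 = 2.405000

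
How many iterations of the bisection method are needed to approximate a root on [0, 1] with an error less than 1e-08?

We need (b-a)/2^n ≤ 1e-08
(1 - 0)/2^n ≤ 1e-08
1/2^n ≤ 1e-08
2^n ≥ 100000000
n ≥ log₂(100000000) = 26.58
n ≥ 27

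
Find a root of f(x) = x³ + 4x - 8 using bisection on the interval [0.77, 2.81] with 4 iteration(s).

f(x) = x³ + 4x - 8
Initial interval: [0.77, 2.81]

Iteration 1:
  c_1 = (0.770000 + 2.810000)/2 = 1.790000
  f(c_1) = f(1.790000) = 4.895339
  f(a) × f(c) < 0, new interval: [0.770000, 1.790000]
Iteration 2:
  c_2 = (0.770000 + 1.790000)/2 = 1.280000
  f(c_2) = f(1.280000) = -0.782848
  f(a) × f(c) ≥ 0, new interval: [1.280000, 1.790000]
Iteration 3:
  c_3 = (1.280000 + 1.790000)/2 = 1.535000
  f(c_3) = f(1.535000) = 1.756805
  f(a) × f(c) < 0, new interval: [1.280000, 1.535000]
Iteration 4:
  c_4 = (1.280000 + 1.535000)/2 = 1.407500
  f(c_4) = f(1.407500) = 0.418337
  f(a) × f(c) < 0, new interval: [1.280000, 1.407500]

After 4 iteration(s), the approximation is c_4 = 1.407500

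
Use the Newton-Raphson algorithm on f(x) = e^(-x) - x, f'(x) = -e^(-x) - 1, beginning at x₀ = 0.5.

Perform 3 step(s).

f(x) = e^(-x) - x
f'(x) = -e^(-x) - 1
x₀ = 0.5

Newton-Raphson formula: x_{n+1} = x_n - f(x_n)/f'(x_n)

Iteration 1:
  f(0.500000) = 0.106531
  f'(0.500000) = -1.606531
  x_1 = 0.500000 - 0.106531/(-1.606531) = 0.566311
Iteration 2:
  f(0.566311) = 0.001305
  f'(0.566311) = -1.567616
  x_2 = 0.566311 - 0.001305/(-1.567616) = 0.567143
Iteration 3:
  f(0.567143) = 0.000000
  f'(0.567143) = -1.567143
  x_3 = 0.567143 - 0.000000/(-1.567143) = 0.567143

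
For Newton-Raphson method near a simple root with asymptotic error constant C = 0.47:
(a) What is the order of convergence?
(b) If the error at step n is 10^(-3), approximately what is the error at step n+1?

(a) Newton-Raphson has quadratic (order 2) convergence near simple roots.
    This means |e_{n+1}| ≈ C|e_n|².

(b) With |e_n| = 10^(-3) and C = 0.47:
    |e_{n+1}| ≈ 0.47 × (10^(-3))² = 0.47 × 10^(-6)

(a) 2 (quadratic); (b) |e_{n+1}| ≈ 4.700e-07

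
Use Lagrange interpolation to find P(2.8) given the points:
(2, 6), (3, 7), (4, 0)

Lagrange interpolation formula:
P(x) = Σ yᵢ × Lᵢ(x)
where Lᵢ(x) = Π_{j≠i} (x - xⱼ)/(xᵢ - xⱼ)

L_0(2.8) = (2.8 - 3)/(2 - 3) × (2.8 - 4)/(2 - 4) = 0.120000
L_1(2.8) = (2.8 - 2)/(3 - 2) × (2.8 - 4)/(3 - 4) = 0.960000
L_2(2.8) = (2.8 - 2)/(4 - 2) × (2.8 - 3)/(4 - 3) = -0.080000

P(2.8) = 6×L_0(2.8) + 7×L_1(2.8) + 0×L_2(2.8)
P(2.8) = 7.440000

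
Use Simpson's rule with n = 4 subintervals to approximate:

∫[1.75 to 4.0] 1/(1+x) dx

f(x) = 1/(1+x)
a = 1.75, b = 4.0, n = 4
h = (b - a)/n = 0.562500

Simpson's rule: (h/3)[f(x₀) + 4f(x₁) + 2f(x₂) + ... + f(xₙ)]

x_0 = 1.7500, f(x_0) = 0.363636, coefficient = 1
x_1 = 2.3125, f(x_1) = 0.301887, coefficient = 4
x_2 = 2.8750, f(x_2) = 0.258065, coefficient = 2
x_3 = 3.4375, f(x_3) = 0.225352, coefficient = 4
x_4 = 4.0000, f(x_4) = 0.200000, coefficient = 1

I ≈ (0.562500/3) × 3.188721 = 0.597885
Exact value: 0.597837
Error: 0.000048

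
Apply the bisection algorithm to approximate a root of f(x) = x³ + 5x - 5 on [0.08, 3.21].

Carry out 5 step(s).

f(x) = x³ + 5x - 5
Initial interval: [0.08, 3.21]

Iteration 1:
  c_1 = (0.080000 + 3.210000)/2 = 1.645000
  f(c_1) = f(1.645000) = 7.676411
  f(a) × f(c) < 0, new interval: [0.080000, 1.645000]
Iteration 2:
  c_2 = (0.080000 + 1.645000)/2 = 0.862500
  f(c_2) = f(0.862500) = -0.045881
  f(a) × f(c) ≥ 0, new interval: [0.862500, 1.645000]
Iteration 3:
  c_3 = (0.862500 + 1.645000)/2 = 1.253750
  f(c_3) = f(1.253750) = 3.239506
  f(a) × f(c) < 0, new interval: [0.862500, 1.253750]
Iteration 4:
  c_4 = (0.862500 + 1.253750)/2 = 1.058125
  f(c_4) = f(1.058125) = 1.475332
  f(a) × f(c) < 0, new interval: [0.862500, 1.058125]
Iteration 5:
  c_5 = (0.862500 + 1.058125)/2 = 0.960313
  f(c_5) = f(0.960313) = 0.687163
  f(a) × f(c) < 0, new interval: [0.862500, 0.960313]

After 5 iteration(s), the approximation is c_5 = 0.960313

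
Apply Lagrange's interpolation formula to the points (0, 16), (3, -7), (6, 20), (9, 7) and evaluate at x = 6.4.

Lagrange interpolation formula:
P(x) = Σ yᵢ × Lᵢ(x)
where Lᵢ(x) = Π_{j≠i} (x - xⱼ)/(xᵢ - xⱼ)

L_0(6.4) = (6.4 - 3)/(0 - 3) × (6.4 - 6)/(0 - 6) × (6.4 - 9)/(0 - 9) = 0.021827
L_1(6.4) = (6.4 - 0)/(3 - 0) × (6.4 - 6)/(3 - 6) × (6.4 - 9)/(3 - 9) = -0.123259
L_2(6.4) = (6.4 - 0)/(6 - 0) × (6.4 - 3)/(6 - 3) × (6.4 - 9)/(6 - 9) = 1.047704
L_3(6.4) = (6.4 - 0)/(9 - 0) × (6.4 - 3)/(9 - 3) × (6.4 - 6)/(9 - 6) = 0.053728

P(6.4) = 16×L_0(6.4) + (-7)×L_1(6.4) + 20×L_2(6.4) + 7×L_3(6.4)
P(6.4) = 22.542222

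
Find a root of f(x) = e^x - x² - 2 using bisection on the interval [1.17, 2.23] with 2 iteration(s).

f(x) = e^x - x² - 2
Initial interval: [1.17, 2.23]

Iteration 1:
  c_1 = (1.170000 + 2.230000)/2 = 1.700000
  f(c_1) = f(1.700000) = 0.583947
  f(a) × f(c) < 0, new interval: [1.170000, 1.700000]
Iteration 2:
  c_2 = (1.170000 + 1.700000)/2 = 1.435000
  f(c_2) = f(1.435000) = 0.140420
  f(a) × f(c) < 0, new interval: [1.170000, 1.435000]

After 2 iteration(s), the approximation is c_2 = 1.435000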